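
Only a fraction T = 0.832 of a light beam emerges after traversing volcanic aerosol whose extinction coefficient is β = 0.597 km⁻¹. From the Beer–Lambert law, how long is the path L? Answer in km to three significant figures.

0.308 km

Beer–Lambert: T = exp(−βL) ⇒ L = −ln(T)/β = −ln(0.832)/0.597 = 0.1839/0.597 = 0.3081 km.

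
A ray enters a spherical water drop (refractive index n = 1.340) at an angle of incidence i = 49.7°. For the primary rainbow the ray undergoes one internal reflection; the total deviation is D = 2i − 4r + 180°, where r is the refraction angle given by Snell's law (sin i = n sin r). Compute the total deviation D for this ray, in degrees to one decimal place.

140.6°

sin r = sin 49.7° / 1.340 = 0.7627/1.340 = 0.5692; r = 34.69°.
D = 2·49.7° − 4·34.69° + 180° = 99.40° − 138.77° + 180° = 140.63°.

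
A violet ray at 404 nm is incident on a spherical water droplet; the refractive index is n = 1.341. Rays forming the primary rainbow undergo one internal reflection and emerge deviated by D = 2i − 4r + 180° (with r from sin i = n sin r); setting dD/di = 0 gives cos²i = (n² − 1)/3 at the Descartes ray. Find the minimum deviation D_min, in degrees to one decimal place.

139.1°

cos²i = (1.79828 − 1)/3 = 0.26609; i = arccos(0.51584) = 58.946°.
sin r = sin 58.946°/1.341 = 0.63884; r = 39.705°.
D_min = 2·58.946° − 4·39.705° + 180° = 139.071°.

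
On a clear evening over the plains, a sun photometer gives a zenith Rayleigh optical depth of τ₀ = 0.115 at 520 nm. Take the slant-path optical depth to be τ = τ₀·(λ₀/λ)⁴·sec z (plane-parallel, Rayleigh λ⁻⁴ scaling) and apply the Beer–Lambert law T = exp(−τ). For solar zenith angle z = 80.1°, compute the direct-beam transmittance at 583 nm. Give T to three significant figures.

sec 80.1° = 5.8164.
τ = 0.115 × (520/583)⁴ × 5.8164 = 0.115 × 0.6329 × 5.8164 = 0.4233.
T = exp(−0.4233) = 0.6549.

0.655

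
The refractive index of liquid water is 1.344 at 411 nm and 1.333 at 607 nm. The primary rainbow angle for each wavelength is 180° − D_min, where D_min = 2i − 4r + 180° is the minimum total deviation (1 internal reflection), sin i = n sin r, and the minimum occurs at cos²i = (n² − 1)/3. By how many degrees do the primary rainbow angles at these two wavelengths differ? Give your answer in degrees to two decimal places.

1.57°

At 411 nm (n = 1.344): cos²i = 0.26878 → i = 58.772°, r = 39.512°, D_min = 139.495°, rainbow angle = 40.505°.
At 607 nm (n = 1.333): cos²i = 0.25896 → i = 59.410°, r = 40.225°, D_min = 137.922°, rainbow angle = 42.078°.
Angular width = |40.505° − 42.078°| = 1.573°.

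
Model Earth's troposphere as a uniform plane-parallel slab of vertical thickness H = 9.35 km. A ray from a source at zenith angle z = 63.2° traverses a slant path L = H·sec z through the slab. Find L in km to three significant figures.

20.7 km

sec z = 1/cos 63.2° = 2.2179.
L = 9.35 × 2.2179 = 20.737 km.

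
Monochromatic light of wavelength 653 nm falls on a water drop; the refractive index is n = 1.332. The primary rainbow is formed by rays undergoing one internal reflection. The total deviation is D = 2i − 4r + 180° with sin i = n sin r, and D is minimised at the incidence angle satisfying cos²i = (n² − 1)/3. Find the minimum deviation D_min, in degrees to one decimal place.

cos²i = (1.77422 − 1)/3 = 0.25807; i = arccos(0.50801) = 59.469°.
sin r = sin 59.469°/1.332 = 0.64666; r = 40.290°.
D_min = 2·59.469° − 4·40.290° + 180° = 137.776°.

137.8°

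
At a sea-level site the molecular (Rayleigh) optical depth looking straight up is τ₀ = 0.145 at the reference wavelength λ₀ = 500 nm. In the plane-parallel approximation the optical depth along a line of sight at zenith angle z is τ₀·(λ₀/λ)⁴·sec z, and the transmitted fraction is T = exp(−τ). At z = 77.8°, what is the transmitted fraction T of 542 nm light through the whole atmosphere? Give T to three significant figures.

sec 77.8° = 4.7321.
τ = 0.145 × (500/542)⁴ × 4.7321 = 0.145 × 0.7242 × 4.7321 = 0.4969.
T = exp(−0.4969) = 0.6084.

0.608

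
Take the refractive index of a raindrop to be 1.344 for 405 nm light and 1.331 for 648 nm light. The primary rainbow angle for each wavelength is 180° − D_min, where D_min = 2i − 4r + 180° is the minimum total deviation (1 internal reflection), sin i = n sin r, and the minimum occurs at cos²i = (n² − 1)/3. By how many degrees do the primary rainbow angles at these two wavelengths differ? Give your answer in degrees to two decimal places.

1.86°

At 405 nm (n = 1.344): cos²i = 0.26878 → i = 58.772°, r = 39.512°, D_min = 139.495°, rainbow angle = 40.505°.
At 648 nm (n = 1.331): cos²i = 0.25719 → i = 59.527°, r = 40.356°, D_min = 137.630°, rainbow angle = 42.370°.
Angular width = |40.505° − 42.370°| = 1.865°.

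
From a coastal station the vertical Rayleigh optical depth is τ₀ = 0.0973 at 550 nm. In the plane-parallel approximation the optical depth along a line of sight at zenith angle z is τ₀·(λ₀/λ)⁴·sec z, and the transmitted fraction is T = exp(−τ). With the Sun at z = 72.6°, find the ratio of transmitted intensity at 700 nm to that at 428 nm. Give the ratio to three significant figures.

2.15

Airmass: sec 72.6° = 3.3440.
τ(700 nm) = 0.0973 × (550/700)⁴ × 3.3440 = 0.0973 × 0.3811 × 3.3440 = 0.1240.
τ(428 nm) = 0.0973 × (550/428)⁴ × 3.3440 = 0.0973 × 2.7269 × 3.3440 = 0.8873.
T(700)/T(428) = exp(τ_B − τ_A) = exp(0.7633) = 2.1453.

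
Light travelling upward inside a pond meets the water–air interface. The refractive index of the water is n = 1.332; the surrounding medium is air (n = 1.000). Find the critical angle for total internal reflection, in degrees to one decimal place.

sin θ_c = n_air / n = 1.000 / 1.332 = 0.7508.
θ_c = arcsin(0.7508) = 48.66°.

48.7°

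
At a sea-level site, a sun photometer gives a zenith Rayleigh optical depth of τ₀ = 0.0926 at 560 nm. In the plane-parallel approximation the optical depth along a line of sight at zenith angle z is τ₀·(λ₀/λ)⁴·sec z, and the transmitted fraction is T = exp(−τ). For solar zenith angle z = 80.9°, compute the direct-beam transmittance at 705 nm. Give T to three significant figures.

0.792

sec 80.9° = 6.3228.
τ = 0.0926 × (560/705)⁴ × 6.3228 = 0.0926 × 0.3981 × 6.3228 = 0.2331.
T = exp(−0.2331) = 0.7921.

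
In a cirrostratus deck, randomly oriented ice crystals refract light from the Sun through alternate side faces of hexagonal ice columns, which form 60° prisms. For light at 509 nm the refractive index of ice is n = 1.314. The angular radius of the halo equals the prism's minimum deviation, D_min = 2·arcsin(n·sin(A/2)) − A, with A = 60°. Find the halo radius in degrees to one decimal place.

22.1°

n·sin(A/2) = 1.314 × sin 30° = 1.314 × 0.5000 = 0.6570.
D_min = 2·arcsin(0.6570) − 60° = 2 × 41.071° − 60° = 22.143°.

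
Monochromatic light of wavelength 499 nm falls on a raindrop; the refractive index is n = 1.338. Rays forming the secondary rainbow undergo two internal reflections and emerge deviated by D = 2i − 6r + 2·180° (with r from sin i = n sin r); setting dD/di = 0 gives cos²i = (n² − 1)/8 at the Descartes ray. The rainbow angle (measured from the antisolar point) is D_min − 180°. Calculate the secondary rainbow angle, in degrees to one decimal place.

cos²i = (1.79024 − 1)/8 = 0.09878; i = arccos(0.31429) = 71.682°.
sin r = sin 71.682°/1.338 = 0.70951; r = 45.195°.
D_min = 2·71.682° − 6·45.195° + 360° = 232.193°.
Rainbow angle = D_min − 180° = 52.193°.

52.2°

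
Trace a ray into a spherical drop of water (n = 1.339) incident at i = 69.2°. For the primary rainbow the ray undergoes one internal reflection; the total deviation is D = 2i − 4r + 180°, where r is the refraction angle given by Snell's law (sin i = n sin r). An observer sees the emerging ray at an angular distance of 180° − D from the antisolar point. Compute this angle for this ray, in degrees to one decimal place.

sin r = sin 69.2° / 1.339 = 0.9348/1.339 = 0.6982; r = 44.28°.
D = 2·69.2° − 4·44.28° + 180° = 138.40° − 177.12° + 180° = 141.28°.
Angle from antisolar point = 180° − D = 38.72°.

38.7°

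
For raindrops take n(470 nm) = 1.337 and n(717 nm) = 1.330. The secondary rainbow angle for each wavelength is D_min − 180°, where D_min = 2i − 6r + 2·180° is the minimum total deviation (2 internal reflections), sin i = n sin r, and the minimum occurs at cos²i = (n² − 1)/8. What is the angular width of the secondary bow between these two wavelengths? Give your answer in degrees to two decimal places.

At 470 nm (n = 1.337): cos²i = 0.09845 → i = 71.714°, r = 45.249°, D_min = 231.934°, rainbow angle = 51.934°.
At 717 nm (n = 1.330): cos²i = 0.09611 → i = 71.940°, r = 45.630°, D_min = 230.101°, rainbow angle = 50.101°.
Angular width = |51.934° − 50.101°| = 1.832°.

1.83°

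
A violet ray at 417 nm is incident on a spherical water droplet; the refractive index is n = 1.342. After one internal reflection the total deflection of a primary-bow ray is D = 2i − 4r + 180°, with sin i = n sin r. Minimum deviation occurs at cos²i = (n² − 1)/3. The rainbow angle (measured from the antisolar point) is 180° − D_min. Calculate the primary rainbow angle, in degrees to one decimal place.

40.8°

cos²i = (1.80096 − 1)/3 = 0.26699; i = arccos(0.51671) = 58.888°.
sin r = sin 58.888°/1.342 = 0.63797; r = 39.641°.
D_min = 2·58.888° − 4·39.641° + 180° = 139.213°.
Rainbow angle = 180° − D_min = 40.787°.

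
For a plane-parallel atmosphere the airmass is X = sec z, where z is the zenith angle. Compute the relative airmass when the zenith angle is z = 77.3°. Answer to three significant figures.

X = sec z = 1/cos 77.3° = 1/0.2198 = 4.5486.

4.55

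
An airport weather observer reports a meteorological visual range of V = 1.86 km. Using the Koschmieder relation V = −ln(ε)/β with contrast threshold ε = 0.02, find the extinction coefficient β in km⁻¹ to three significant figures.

2.10 km⁻¹

β = −ln(0.02) / V = 3.912 / 1.86 = 2.1032 km⁻¹.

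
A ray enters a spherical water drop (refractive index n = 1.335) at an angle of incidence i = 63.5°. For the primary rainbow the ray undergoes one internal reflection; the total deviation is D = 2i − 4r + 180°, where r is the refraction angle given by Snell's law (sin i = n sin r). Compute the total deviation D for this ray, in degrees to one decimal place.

138.6°

sin r = sin 63.5° / 1.335 = 0.8949/1.335 = 0.6704; r = 42.10°.
D = 2·63.5° − 4·42.10° + 180° = 127.00° − 168.38° + 180° = 138.62°.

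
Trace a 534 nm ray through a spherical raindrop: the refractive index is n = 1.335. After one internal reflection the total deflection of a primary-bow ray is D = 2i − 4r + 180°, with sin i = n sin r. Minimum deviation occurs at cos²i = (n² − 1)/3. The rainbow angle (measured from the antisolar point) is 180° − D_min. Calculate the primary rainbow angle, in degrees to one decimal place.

41.8°

cos²i = (1.78222 − 1)/3 = 0.26074; i = arccos(0.51063) = 59.294°.
sin r = sin 59.294°/1.335 = 0.64405; r = 40.094°.
D_min = 2·59.294° − 4·40.094° + 180° = 138.212°.
Rainbow angle = 180° − D_min = 41.788°.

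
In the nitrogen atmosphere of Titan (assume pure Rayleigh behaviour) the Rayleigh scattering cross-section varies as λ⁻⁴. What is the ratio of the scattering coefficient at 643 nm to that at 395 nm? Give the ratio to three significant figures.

0.142

Rayleigh scattering ∝ λ⁻⁴, so the ratio of coefficients is the inverse fourth power of the wavelength ratio.
σ(643)/σ(395) = (395/643)⁴ = (0.6143)⁴ = 0.1424.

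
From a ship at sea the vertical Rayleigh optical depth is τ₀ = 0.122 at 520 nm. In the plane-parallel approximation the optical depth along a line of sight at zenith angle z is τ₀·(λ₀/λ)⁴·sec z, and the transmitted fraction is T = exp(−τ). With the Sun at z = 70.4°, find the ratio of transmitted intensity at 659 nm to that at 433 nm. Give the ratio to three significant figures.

1.85

Airmass: sec 70.4° = 2.9811.
τ(659 nm) = 0.122 × (520/659)⁴ × 2.9811 = 0.122 × 0.3877 × 2.9811 = 0.1410.
τ(433 nm) = 0.122 × (520/433)⁴ × 2.9811 = 0.122 × 2.0800 × 2.9811 = 0.7565.
T(659)/T(433) = exp(τ_B − τ_A) = exp(0.6155) = 1.8505.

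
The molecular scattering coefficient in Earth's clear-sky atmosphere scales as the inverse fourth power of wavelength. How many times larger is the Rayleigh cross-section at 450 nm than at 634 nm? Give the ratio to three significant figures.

3.94

Rayleigh scattering ∝ λ⁻⁴, so the ratio of coefficients is the inverse fourth power of the wavelength ratio.
σ(450)/σ(634) = (634/450)⁴ = (1.4089)⁴ = 3.94.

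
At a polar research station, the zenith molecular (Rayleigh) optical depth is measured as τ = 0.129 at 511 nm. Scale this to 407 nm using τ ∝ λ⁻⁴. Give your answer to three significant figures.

0.321

τ(407 nm) = τ(511 nm) × (511/407)⁴ = 0.129 × (1.2555)⁴ = 0.129 × 2.4849 = 0.3205.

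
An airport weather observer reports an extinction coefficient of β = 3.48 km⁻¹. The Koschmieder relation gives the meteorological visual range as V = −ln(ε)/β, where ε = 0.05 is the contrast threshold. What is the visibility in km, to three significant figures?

V = −ln(0.05) / 3.48 = 2.996 / 3.48 = 0.8608 km.

0.861 km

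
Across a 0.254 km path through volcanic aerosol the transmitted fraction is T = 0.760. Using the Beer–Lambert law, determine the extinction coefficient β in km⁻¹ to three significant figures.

1.08 km⁻¹

Beer–Lambert: T = exp(−βL) ⇒ β = −ln(T)/L = −ln(0.760)/0.254 = 0.2744/0.254 = 1.08 km⁻¹.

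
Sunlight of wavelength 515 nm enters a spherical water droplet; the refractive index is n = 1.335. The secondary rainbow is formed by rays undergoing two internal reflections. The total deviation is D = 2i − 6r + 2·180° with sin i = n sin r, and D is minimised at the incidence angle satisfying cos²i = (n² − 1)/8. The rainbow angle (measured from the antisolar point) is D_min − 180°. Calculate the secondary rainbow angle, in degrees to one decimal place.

cos²i = (1.78222 − 1)/8 = 0.09778; i = arccos(0.31269) = 71.778°.
sin r = sin 71.778°/1.335 = 0.71150; r = 45.357°.
D_min = 2·71.778° − 6·45.357° + 360° = 231.414°.
Rainbow angle = D_min − 180° = 51.414°.

51.4°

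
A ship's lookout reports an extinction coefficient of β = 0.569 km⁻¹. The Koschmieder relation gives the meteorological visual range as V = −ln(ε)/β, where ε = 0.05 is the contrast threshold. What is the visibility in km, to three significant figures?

5.26 km

V = −ln(0.05) / 0.569 = 2.996 / 0.569 = 5.2649 km.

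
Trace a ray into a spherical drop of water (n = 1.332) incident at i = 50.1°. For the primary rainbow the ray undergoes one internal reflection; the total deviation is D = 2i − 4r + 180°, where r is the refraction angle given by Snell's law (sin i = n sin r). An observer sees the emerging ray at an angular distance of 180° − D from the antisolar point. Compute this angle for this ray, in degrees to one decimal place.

sin r = sin 50.1° / 1.332 = 0.7672/1.332 = 0.5759; r = 35.17°.
D = 2·50.1° − 4·35.17° + 180° = 100.20° − 140.66° + 180° = 139.54°.
Angle from antisolar point = 180° − D = 40.46°.

40.5°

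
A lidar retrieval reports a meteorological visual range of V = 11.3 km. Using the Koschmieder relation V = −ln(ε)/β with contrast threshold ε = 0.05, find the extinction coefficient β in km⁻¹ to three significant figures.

0.265 km⁻¹

β = −ln(0.05) / V = 2.996 / 11.3 = 0.2651 km⁻¹.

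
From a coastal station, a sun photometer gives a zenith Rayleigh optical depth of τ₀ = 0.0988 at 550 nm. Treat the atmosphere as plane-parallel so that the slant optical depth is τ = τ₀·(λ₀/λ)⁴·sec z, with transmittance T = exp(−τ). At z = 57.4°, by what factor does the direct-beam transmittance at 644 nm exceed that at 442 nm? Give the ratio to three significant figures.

1.41

Airmass: sec 57.4° = 1.8561.
τ(644 nm) = 0.0988 × (550/644)⁴ × 1.8561 = 0.0988 × 0.5320 × 1.8561 = 0.0976.
τ(442 nm) = 0.0988 × (550/442)⁴ × 1.8561 = 0.0988 × 2.3975 × 1.8561 = 0.4397.
T(644)/T(442) = exp(τ_B − τ_A) = exp(0.3421) = 1.4079.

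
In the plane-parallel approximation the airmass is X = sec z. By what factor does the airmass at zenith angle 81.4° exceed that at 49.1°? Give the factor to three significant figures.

4.38

X(81.4°)/X(49.1°) = sec 81.4° / sec 49.1° = cos 49.1° / cos 81.4° = 0.6547/0.1495 = 4.3785.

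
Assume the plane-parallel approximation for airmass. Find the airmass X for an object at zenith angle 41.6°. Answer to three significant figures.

X = sec z = 1/cos 41.6° = 1/0.7478 = 1.3373.

1.34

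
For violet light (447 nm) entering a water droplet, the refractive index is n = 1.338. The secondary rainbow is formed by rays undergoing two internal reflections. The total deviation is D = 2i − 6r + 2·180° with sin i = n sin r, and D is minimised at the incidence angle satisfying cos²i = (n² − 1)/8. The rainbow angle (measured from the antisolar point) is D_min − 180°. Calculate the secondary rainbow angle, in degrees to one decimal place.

cos²i = (1.79024 − 1)/8 = 0.09878; i = arccos(0.31429) = 71.682°.
sin r = sin 71.682°/1.338 = 0.70951; r = 45.195°.
D_min = 2·71.682° − 6·45.195° + 360° = 232.193°.
Rainbow angle = D_min − 180° = 52.193°.

52.2°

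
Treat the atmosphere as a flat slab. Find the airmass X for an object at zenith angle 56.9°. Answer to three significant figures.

1.83

X = sec z = 1/cos 56.9° = 1/0.5461 = 1.8312.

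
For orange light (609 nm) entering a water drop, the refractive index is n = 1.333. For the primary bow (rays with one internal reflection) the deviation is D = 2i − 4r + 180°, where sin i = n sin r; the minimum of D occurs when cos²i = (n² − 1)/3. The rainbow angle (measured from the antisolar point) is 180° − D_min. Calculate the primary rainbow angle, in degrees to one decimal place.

cos²i = (1.77689 − 1)/3 = 0.25896; i = arccos(0.50888) = 59.410°.
sin r = sin 59.410°/1.333 = 0.64579; r = 40.225°.
D_min = 2·59.410° − 4·40.225° + 180° = 137.922°.
Rainbow angle = 180° − D_min = 42.078°.

42.1°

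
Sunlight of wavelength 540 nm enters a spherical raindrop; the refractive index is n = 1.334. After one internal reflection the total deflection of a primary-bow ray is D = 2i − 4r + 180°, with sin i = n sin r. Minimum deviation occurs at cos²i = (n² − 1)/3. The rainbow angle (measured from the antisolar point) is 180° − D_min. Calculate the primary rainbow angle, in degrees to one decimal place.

41.9°

cos²i = (1.77956 − 1)/3 = 0.25985; i = arccos(0.50976) = 59.352°.
sin r = sin 59.352°/1.334 = 0.64492; r = 40.159°.
D_min = 2·59.352° − 4·40.159° + 180° = 138.067°.
Rainbow angle = 180° − D_min = 41.933°.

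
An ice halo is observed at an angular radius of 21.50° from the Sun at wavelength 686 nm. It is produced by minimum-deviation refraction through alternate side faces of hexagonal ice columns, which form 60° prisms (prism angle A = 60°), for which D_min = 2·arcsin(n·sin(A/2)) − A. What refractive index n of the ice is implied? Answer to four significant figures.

1.306

Rearranging: n = sin((D_min + A)/2) / sin(A/2).
(D_min + A)/2 = (21.50° + 60°)/2 = 40.750°.
n = sin 40.750° / sin 30° = 0.6528 / 0.5000 = 1.3055.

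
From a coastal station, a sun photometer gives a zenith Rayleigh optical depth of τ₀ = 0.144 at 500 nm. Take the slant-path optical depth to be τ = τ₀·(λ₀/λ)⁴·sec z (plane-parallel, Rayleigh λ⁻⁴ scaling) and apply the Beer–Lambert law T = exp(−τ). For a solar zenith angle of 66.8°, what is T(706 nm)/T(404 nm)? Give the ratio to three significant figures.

2.15

Airmass: sec 66.8° = 2.5384.
τ(706 nm) = 0.144 × (500/706)⁴ × 2.5384 = 0.144 × 0.2516 × 2.5384 = 0.0920.
τ(404 nm) = 0.144 × (500/404)⁴ × 2.5384 = 0.144 × 2.3461 × 2.5384 = 0.8576.
T(706)/T(404) = exp(τ_B − τ_A) = exp(0.7656) = 2.1504.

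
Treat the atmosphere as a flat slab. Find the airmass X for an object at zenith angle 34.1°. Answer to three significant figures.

X = sec z = 1/cos 34.1° = 1/0.8281 = 1.2076.

1.21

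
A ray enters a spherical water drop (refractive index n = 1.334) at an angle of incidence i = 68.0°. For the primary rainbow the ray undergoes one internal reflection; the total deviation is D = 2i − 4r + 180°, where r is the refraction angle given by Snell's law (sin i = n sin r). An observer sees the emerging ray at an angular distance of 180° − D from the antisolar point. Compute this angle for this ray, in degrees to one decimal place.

sin r = sin 68.0° / 1.334 = 0.9272/1.334 = 0.6950; r = 44.03°.
D = 2·68.0° − 4·44.03° + 180° = 136.00° − 176.12° + 180° = 139.88°.
Angle from antisolar point = 180° − D = 40.12°.

40.1°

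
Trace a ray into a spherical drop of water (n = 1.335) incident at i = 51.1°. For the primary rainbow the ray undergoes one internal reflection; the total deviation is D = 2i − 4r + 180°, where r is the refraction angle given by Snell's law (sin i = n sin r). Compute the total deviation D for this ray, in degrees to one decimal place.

139.6°

sin r = sin 51.1° / 1.335 = 0.7782/1.335 = 0.5830; r = 35.66°.
D = 2·51.1° − 4·35.66° + 180° = 102.20° − 142.63° + 180° = 139.57°.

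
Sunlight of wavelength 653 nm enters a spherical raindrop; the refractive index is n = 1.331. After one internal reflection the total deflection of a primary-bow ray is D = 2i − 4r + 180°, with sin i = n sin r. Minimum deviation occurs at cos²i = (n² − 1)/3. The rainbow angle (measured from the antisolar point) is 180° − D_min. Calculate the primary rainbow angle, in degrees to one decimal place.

42.4°

cos²i = (1.77156 − 1)/3 = 0.25719; i = arccos(0.50714) = 59.527°.
sin r = sin 59.527°/1.331 = 0.64753; r = 40.356°.
D_min = 2·59.527° − 4·40.356° + 180° = 137.630°.
Rainbow angle = 180° − D_min = 42.370°.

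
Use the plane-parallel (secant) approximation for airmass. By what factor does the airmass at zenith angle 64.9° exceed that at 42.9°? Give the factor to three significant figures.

1.73

X(64.9°)/X(42.9°) = sec 64.9° / sec 42.9° = cos 42.9° / cos 64.9° = 0.7325/0.4242 = 1.7269.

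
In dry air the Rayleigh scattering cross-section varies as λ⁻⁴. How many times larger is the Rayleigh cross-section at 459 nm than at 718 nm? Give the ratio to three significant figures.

Rayleigh scattering ∝ λ⁻⁴, so the ratio of coefficients is the inverse fourth power of the wavelength ratio.
σ(459)/σ(718) = (718/459)⁴ = (1.5643)⁴ = 5.988.

5.99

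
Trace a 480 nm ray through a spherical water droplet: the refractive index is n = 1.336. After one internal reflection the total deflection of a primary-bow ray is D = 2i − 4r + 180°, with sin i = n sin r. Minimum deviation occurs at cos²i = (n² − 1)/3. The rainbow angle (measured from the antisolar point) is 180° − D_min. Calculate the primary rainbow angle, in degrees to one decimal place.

cos²i = (1.78490 − 1)/3 = 0.26163; i = arccos(0.51150) = 59.236°.
sin r = sin 59.236°/1.336 = 0.64318; r = 40.029°.
D_min = 2·59.236° − 4·40.029° + 180° = 138.356°.
Rainbow angle = 180° − D_min = 41.644°.

41.6°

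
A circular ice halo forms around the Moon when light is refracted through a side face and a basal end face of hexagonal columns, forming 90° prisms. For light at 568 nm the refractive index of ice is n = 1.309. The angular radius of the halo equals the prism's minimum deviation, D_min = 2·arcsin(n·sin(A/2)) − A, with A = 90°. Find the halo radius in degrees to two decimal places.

n·sin(A/2) = 1.309 × sin 45° = 1.309 × 0.7071 = 0.9256.
D_min = 2·arcsin(0.9256) − 90° = 2 × 67.759° − 90° = 45.519°.

45.52°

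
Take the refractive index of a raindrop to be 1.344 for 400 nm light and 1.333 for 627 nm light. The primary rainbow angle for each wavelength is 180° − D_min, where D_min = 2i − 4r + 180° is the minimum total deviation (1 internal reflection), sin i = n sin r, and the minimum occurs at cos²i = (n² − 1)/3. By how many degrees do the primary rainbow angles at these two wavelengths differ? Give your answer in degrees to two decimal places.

At 400 nm (n = 1.344): cos²i = 0.26878 → i = 58.772°, r = 39.512°, D_min = 139.495°, rainbow angle = 40.505°.
At 627 nm (n = 1.333): cos²i = 0.25896 → i = 59.410°, r = 40.225°, D_min = 137.922°, rainbow angle = 42.078°.
Angular width = |40.505° − 42.078°| = 1.573°.

1.57°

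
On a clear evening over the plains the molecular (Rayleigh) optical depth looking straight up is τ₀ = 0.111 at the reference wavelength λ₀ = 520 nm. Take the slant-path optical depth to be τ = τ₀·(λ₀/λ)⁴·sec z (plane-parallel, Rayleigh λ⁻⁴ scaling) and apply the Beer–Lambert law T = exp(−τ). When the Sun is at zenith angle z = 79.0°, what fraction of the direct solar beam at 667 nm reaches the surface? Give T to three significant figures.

0.807

sec 79.0° = 5.2408.
τ = 0.111 × (520/667)⁴ × 5.2408 = 0.111 × 0.3694 × 5.2408 = 0.2149.
T = exp(−0.2149) = 0.8066.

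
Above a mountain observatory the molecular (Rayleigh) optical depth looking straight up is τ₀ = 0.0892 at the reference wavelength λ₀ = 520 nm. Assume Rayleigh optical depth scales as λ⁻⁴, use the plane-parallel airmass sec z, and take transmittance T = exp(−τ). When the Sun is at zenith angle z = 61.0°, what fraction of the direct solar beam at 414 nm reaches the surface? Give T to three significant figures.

sec 61.0° = 2.0627.
τ = 0.0892 × (520/414)⁴ × 2.0627 = 0.0892 × 2.4889 × 2.0627 = 0.4579.
T = exp(−0.4579) = 0.6326.

0.633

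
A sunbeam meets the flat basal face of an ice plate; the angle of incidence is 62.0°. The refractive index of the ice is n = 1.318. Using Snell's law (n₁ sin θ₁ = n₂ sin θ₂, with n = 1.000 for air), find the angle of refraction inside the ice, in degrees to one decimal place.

42.1°

Snell: sin θ_r = sin θ_i / n = sin 62.0° / 1.318 = 0.8829 / 1.318 = 0.6699.
θ_r = arcsin(0.6699) = 42.06°.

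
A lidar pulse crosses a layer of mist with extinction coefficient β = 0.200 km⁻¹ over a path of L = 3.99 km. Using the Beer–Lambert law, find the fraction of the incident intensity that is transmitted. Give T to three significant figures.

τ = β·L = 0.200 × 3.99 = 0.7980.
T = exp(−0.7980) = 0.4502.

0.450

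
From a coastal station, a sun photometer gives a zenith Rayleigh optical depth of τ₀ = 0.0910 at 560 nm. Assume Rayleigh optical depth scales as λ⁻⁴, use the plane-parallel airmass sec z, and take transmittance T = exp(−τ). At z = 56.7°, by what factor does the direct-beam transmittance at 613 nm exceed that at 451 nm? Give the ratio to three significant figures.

Airmass: sec 56.7° = 1.8214.
τ(613 nm) = 0.0910 × (560/613)⁴ × 1.8214 = 0.0910 × 0.6965 × 1.8214 = 0.1154.
τ(451 nm) = 0.0910 × (560/451)⁴ × 1.8214 = 0.0910 × 2.3771 × 1.8214 = 0.3940.
T(613)/T(451) = exp(τ_B − τ_A) = exp(0.2786) = 1.3212.

1.32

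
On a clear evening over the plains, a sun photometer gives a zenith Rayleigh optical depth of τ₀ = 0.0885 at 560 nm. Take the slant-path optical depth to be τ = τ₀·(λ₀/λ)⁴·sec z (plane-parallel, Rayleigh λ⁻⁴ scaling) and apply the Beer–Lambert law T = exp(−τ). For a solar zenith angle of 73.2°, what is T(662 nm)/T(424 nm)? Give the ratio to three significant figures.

Airmass: sec 73.2° = 3.4598.
τ(662 nm) = 0.0885 × (560/662)⁴ × 3.4598 = 0.0885 × 0.5121 × 3.4598 = 0.1568.
τ(424 nm) = 0.0885 × (560/424)⁴ × 3.4598 = 0.0885 × 3.0429 × 3.4598 = 0.9317.
T(662)/T(424) = exp(τ_B − τ_A) = exp(0.7749) = 2.1704.

2.17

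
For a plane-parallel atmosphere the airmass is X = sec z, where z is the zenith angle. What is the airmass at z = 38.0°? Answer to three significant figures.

X = sec z = 1/cos 38.0° = 1/0.7880 = 1.2690.

1.27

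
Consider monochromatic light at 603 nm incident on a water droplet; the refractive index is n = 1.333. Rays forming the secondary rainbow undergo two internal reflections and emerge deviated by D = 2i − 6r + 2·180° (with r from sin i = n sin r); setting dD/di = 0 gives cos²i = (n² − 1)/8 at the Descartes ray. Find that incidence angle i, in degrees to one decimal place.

cos²i = (1.333² − 1)/8 = (1.77689 − 1)/8 = 0.09711.
cos i = 0.31163, so i = 71.843°.

71.8°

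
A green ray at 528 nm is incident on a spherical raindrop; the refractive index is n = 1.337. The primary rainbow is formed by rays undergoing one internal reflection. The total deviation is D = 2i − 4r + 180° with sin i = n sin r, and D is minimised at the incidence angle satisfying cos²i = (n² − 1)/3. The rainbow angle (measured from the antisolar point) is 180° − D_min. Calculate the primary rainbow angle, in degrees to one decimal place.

41.5°

cos²i = (1.78757 − 1)/3 = 0.26252; i = arccos(0.51237) = 59.178°.
sin r = sin 59.178°/1.337 = 0.64231; r = 39.964°.
D_min = 2·59.178° − 4·39.964° + 180° = 138.500°.
Rainbow angle = 180° − D_min = 41.500°.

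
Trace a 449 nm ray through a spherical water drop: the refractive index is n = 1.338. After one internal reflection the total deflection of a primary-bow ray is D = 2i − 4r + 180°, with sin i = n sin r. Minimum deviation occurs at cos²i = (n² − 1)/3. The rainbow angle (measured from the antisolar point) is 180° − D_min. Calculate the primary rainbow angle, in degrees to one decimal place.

cos²i = (1.79024 − 1)/3 = 0.26341; i = arccos(0.51324) = 59.120°.
sin r = sin 59.120°/1.338 = 0.64144; r = 39.899°.
D_min = 2·59.120° − 4·39.899° + 180° = 138.643°.
Rainbow angle = 180° − D_min = 41.357°.

41.4°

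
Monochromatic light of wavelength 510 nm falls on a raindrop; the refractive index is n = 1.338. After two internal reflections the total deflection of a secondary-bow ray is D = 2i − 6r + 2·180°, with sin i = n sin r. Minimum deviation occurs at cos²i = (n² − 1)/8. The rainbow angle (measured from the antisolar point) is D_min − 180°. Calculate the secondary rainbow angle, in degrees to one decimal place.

52.2°

cos²i = (1.79024 − 1)/8 = 0.09878; i = arccos(0.31429) = 71.682°.
sin r = sin 71.682°/1.338 = 0.70951; r = 45.195°.
D_min = 2·71.682° − 6·45.195° + 360° = 232.193°.
Rainbow angle = D_min − 180° = 52.193°.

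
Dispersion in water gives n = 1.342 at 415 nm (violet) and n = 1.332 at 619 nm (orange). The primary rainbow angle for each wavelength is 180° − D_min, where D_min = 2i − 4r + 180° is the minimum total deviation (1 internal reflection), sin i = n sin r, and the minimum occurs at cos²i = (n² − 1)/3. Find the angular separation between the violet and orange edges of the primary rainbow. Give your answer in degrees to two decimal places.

At 415 nm (n = 1.342): cos²i = 0.26699 → i = 58.888°, r = 39.641°, D_min = 139.213°, rainbow angle = 40.787°.
At 619 nm (n = 1.332): cos²i = 0.25807 → i = 59.469°, r = 40.290°, D_min = 137.776°, rainbow angle = 42.224°.
Angular width = |40.787° − 42.224°| = 1.437°.

1.44°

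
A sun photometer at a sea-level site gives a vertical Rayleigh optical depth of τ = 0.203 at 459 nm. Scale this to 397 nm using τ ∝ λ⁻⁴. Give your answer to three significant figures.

τ(397 nm) = τ(459 nm) × (459/397)⁴ = 0.203 × (1.1562)⁴ = 0.203 × 1.7869 = 0.3627.

0.363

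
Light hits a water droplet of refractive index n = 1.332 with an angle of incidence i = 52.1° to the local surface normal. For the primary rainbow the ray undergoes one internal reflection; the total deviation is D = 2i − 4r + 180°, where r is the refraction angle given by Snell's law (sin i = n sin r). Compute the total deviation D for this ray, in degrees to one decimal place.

138.9°

sin r = sin 52.1° / 1.332 = 0.7891/1.332 = 0.5924; r = 36.33°.
D = 2·52.1° − 4·36.33° + 180° = 104.20° − 145.31° + 180° = 138.89°.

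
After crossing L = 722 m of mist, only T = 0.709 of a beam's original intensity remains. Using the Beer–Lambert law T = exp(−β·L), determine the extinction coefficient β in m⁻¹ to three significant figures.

0.000476 m⁻¹

Beer–Lambert: T = exp(−βL) ⇒ β = −ln(T)/L = −ln(0.709)/722 = 0.3439/722 = 0.0004763 m⁻¹.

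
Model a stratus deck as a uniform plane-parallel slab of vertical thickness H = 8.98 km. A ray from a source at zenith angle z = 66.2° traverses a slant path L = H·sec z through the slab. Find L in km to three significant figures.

22.3 km

sec z = 1/cos 66.2° = 2.4780.
L = 8.98 × 2.4780 = 22.253 km.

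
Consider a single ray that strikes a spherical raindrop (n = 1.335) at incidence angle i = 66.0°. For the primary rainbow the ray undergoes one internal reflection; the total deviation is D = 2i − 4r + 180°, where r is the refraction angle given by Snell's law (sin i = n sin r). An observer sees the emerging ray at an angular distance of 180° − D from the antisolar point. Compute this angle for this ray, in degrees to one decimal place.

sin r = sin 66.0° / 1.335 = 0.9135/1.335 = 0.6843; r = 43.18°.
D = 2·66.0° − 4·43.18° + 180° = 132.00° − 172.72° + 180° = 139.28°.
Angle from antisolar point = 180° − D = 40.72°.

40.7°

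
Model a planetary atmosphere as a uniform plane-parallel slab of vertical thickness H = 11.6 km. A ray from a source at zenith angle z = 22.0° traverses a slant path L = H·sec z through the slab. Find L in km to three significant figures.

12.5 km

sec z = 1/cos 22.0° = 1.0785.
L = 11.6 × 1.0785 = 12.511 km.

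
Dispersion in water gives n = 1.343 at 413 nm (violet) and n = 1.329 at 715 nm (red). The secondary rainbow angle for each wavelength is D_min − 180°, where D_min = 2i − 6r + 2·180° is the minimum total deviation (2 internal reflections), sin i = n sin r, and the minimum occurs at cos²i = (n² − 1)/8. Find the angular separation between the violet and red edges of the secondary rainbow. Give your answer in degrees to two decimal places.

3.64°

At 413 nm (n = 1.343): cos²i = 0.10046 → i = 71.522°, r = 44.928°, D_min = 233.478°, rainbow angle = 53.478°.
At 715 nm (n = 1.329): cos²i = 0.09578 → i = 71.972°, r = 45.685°, D_min = 229.837°, rainbow angle = 49.837°.
Angular width = |53.478° − 49.837°| = 3.641°.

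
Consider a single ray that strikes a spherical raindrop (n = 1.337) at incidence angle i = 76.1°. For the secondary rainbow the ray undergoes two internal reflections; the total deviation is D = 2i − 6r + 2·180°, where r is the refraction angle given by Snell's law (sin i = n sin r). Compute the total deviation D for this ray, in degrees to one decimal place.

sin r = sin 76.1° / 1.337 = 0.9707/1.337 = 0.7260; r = 46.56°.
D = 2·76.1° − 6·46.56° + 2·180° = 152.20° − 279.33° + 360° = 232.87°.

232.9°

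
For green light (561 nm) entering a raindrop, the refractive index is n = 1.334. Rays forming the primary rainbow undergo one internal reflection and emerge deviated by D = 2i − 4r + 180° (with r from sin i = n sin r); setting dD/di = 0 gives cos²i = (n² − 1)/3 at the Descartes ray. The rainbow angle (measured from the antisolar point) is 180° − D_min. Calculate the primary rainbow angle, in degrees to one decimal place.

cos²i = (1.77956 − 1)/3 = 0.25985; i = arccos(0.50976) = 59.352°.
sin r = sin 59.352°/1.334 = 0.64492; r = 40.159°.
D_min = 2·59.352° − 4·40.159° + 180° = 138.067°.
Rainbow angle = 180° − D_min = 41.933°.

41.9°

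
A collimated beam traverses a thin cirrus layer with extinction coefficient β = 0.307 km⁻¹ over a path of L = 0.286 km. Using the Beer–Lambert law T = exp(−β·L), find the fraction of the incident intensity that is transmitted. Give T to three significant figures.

τ = β·L = 0.307 × 0.286 = 0.0878.
T = exp(−0.0878) = 0.9159.

0.916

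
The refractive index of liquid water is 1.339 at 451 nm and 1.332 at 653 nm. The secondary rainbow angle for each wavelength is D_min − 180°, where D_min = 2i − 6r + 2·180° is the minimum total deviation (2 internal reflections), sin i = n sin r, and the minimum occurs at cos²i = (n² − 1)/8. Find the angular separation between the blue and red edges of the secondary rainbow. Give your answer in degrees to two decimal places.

At 451 nm (n = 1.339): cos²i = 0.09912 → i = 71.650°, r = 45.141°, D_min = 232.451°, rainbow angle = 52.451°.
At 653 nm (n = 1.332): cos²i = 0.09678 → i = 71.875°, r = 45.520°, D_min = 230.628°, rainbow angle = 50.628°.
Angular width = |52.451° − 50.628°| = 1.823°.

1.82°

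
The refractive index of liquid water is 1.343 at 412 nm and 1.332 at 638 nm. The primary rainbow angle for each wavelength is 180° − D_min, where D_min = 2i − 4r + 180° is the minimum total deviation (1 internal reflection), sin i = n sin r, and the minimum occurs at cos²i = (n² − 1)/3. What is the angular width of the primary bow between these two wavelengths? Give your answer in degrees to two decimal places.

At 412 nm (n = 1.343): cos²i = 0.26788 → i = 58.830°, r = 39.577°, D_min = 139.354°, rainbow angle = 40.646°.
At 638 nm (n = 1.332): cos²i = 0.25807 → i = 59.469°, r = 40.290°, D_min = 137.776°, rainbow angle = 42.224°.
Angular width = |40.646° − 42.224°| = 1.578°.

1.58°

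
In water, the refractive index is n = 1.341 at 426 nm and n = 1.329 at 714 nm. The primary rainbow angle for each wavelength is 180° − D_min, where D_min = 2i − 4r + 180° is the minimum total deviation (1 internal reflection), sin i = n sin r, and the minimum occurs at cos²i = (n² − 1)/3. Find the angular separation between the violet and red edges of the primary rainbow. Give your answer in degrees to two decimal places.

1.73°

At 426 nm (n = 1.341): cos²i = 0.26609 → i = 58.946°, r = 39.705°, D_min = 139.071°, rainbow angle = 40.929°.
At 714 nm (n = 1.329): cos²i = 0.25541 → i = 59.643°, r = 40.487°, D_min = 137.337°, rainbow angle = 42.663°.
Angular width = |40.929° − 42.663°| = 1.735°.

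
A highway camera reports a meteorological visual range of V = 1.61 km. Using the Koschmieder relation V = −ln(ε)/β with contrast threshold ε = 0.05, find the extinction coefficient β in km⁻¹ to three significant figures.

1.86 km⁻¹

β = −ln(0.05) / V = 2.996 / 1.61 = 1.8607 km⁻¹.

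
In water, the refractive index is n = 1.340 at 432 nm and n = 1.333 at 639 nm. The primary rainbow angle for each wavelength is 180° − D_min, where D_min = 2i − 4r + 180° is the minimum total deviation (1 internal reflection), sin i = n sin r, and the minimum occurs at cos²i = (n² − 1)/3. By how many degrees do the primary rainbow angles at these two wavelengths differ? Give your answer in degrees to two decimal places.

1.01°

At 432 nm (n = 1.340): cos²i = 0.26520 → i = 59.004°, r = 39.770°, D_min = 138.929°, rainbow angle = 41.071°.
At 639 nm (n = 1.333): cos²i = 0.25896 → i = 59.410°, r = 40.225°, D_min = 137.922°, rainbow angle = 42.078°.
Angular width = |41.071° − 42.078°| = 1.007°.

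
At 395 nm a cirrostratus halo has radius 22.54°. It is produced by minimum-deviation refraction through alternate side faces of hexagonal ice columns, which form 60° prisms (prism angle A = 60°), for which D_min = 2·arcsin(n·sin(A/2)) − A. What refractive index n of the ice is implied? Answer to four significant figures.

Rearranging: n = sin((D_min + A)/2) / sin(A/2).
(D_min + A)/2 = (22.54° + 60°)/2 = 41.270°.
n = sin 41.270° / sin 30° = 0.6596 / 0.5000 = 1.3192.

1.319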